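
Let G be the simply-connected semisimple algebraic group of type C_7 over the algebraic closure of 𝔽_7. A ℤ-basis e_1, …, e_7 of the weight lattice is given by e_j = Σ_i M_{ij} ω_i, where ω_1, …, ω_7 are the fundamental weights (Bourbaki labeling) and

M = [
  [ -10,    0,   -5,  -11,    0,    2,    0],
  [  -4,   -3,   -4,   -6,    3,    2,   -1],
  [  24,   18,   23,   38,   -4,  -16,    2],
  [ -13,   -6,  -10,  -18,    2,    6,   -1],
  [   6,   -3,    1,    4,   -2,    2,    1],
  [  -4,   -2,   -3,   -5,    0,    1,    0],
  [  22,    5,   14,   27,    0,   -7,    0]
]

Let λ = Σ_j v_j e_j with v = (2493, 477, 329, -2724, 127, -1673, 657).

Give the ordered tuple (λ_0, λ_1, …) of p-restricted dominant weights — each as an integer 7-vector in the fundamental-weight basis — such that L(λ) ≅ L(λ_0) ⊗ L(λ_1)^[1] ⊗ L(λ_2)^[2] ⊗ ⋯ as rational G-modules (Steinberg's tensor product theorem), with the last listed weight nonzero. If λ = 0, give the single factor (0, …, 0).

((1, 3, 5, 2, 3, 6, 0), (6, 0, 6, 4, 2, 4, 0))

ω-coordinates c = M·v, v = (2493, 477, 329, -2724, 127, -1673, 657):
  c_1 = -10*2493 + 0*477 + -5*329 + -11*-2724 + 0*127 + 2*-1673 + 0*657 = 43
  c_2 = -4*2493 + -3*477 + -4*329 + -6*-2724 + 3*127 + 2*-1673 + -1*657 = 3
  c_3 = 24*2493 + 18*477 + 23*329 + 38*-2724 + -4*127 + -16*-1673 + 2*657 = 47
  c_4 = -13*2493 + -6*477 + -10*329 + -18*-2724 + 2*127 + 6*-1673 + -1*657 = 30
  c_5 = 6*2493 + -3*477 + 1*329 + 4*-2724 + -2*127 + 2*-1673 + 1*657 = 17
  c_6 = -4*2493 + -2*477 + -3*329 + -5*-2724 + 0*127 + 1*-1673 + 0*657 = 34
  c_7 = 22*2493 + 5*477 + 14*329 + 27*-2724 + 0*127 + -7*-1673 + 0*657 = 0
Base-7 expansion of each c_i:
  c_1 = 43 = 1·7^0 + 6·7^1
  c_2 = 3 = 3·7^0
  c_3 = 47 = 5·7^0 + 6·7^1
  c_4 = 30 = 2·7^0 + 4·7^1
  c_5 = 17 = 3·7^0 + 2·7^1
  c_6 = 34 = 6·7^0 + 4·7^1
  c_7 = 0
Factor λ_0 = (1, 3, 5, 2, 3, 6, 0)
Factor λ_1 = (6, 0, 6, 4, 2, 4, 0)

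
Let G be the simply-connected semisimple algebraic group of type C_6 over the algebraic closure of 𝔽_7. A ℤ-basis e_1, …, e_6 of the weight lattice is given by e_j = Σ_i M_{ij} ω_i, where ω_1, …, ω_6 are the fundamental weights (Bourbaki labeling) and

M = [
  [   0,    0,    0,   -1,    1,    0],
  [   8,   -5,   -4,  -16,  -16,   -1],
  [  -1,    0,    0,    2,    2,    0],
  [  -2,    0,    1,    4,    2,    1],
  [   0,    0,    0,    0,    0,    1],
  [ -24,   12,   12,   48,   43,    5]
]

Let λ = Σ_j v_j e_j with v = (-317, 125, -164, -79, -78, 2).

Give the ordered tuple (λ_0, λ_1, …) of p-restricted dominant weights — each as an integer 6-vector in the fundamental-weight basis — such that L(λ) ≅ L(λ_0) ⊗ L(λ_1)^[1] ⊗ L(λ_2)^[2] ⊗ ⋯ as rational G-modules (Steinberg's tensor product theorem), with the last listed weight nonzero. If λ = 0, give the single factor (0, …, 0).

((1, 5, 3, 0, 2, 4),)

Converting to the ω-basis (c_i = row i of M dotted with v = (-317, 125, -164, -79, -78, 2)):
  c_1 = 0*-317 + 0*125 + 0*-164 + -1*-79 + 1*-78 + 0*2 = 1
  c_2 = 8*-317 + -5*125 + -4*-164 + -16*-79 + -16*-78 + -1*2 = 5
  c_3 = -1*-317 + 0*125 + 0*-164 + 2*-79 + 2*-78 + 0*2 = 3
  c_4 = -2*-317 + 0*125 + 1*-164 + 4*-79 + 2*-78 + 1*2 = 0
  c_5 = 0*-317 + 0*125 + 0*-164 + 0*-79 + 0*-78 + 1*2 = 2
  c_6 = -24*-317 + 12*125 + 12*-164 + 48*-79 + 43*-78 + 5*2 = 4
Writing each c_i in base p = 7:
  c_1 = 1 = 1·7^0
  c_2 = 5 = 5·7^0
  c_3 = 3 = 3·7^0
  c_4 = 0
  c_5 = 2 = 2·7^0
  c_6 = 4 = 4·7^0
λ_0 = (1, 5, 3, 0, 2, 4)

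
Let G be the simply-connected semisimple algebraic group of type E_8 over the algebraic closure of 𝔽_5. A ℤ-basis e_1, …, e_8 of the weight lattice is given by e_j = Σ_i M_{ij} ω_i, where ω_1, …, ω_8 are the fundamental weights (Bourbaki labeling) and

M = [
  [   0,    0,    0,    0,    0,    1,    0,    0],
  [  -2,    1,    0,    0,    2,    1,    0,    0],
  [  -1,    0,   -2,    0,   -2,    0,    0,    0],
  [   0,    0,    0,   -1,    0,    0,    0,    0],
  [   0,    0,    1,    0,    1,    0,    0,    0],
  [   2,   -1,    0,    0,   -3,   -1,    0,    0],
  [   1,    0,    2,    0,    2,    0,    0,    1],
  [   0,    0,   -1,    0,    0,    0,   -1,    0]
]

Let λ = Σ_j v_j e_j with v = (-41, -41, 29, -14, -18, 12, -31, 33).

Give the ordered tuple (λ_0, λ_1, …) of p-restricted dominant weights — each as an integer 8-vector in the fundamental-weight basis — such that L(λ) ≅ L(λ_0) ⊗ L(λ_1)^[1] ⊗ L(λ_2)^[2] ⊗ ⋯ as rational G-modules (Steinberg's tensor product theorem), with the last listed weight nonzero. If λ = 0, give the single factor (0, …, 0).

Change of basis e → ω: c = M·v where v = (-41, -41, 29, -14, -18, 12, -31, 33):
  c_1 = (0)·(-41) + (0)·(-41) + 0·29 + (0)·(-14) + (0)·(-18) + 1·12 + (0)·(-31) + 0·33 = 12
  c_2 = (-2)·(-41) + (1)·(-41) + 0·29 + (0)·(-14) + (2)·(-18) + 1·12 + (0)·(-31) + 0·33 = 17
  c_3 = (-1)·(-41) + (0)·(-41) + (-2)·(29) + (0)·(-14) + (-2)·(-18) + 0·12 + (0)·(-31) + 0·33 = 19
  c_4 = (0)·(-41) + (0)·(-41) + 0·29 + (-1)·(-14) + (0)·(-18) + 0·12 + (0)·(-31) + 0·33 = 14
  c_5 = (0)·(-41) + (0)·(-41) + 1·29 + (0)·(-14) + (1)·(-18) + 0·12 + (0)·(-31) + 0·33 = 11
  c_6 = (2)·(-41) + (-1)·(-41) + 0·29 + (0)·(-14) + (-3)·(-18) + (-1)·(12) + (0)·(-31) + 0·33 = 1
  c_7 = (1)·(-41) + (0)·(-41) + 2·29 + (0)·(-14) + (2)·(-18) + 0·12 + (0)·(-31) + 1·33 = 14
  c_8 = (0)·(-41) + (0)·(-41) + (-1)·(29) + (0)·(-14) + (0)·(-18) + 0·12 + (-1)·(-31) + 0·33 = 2
Expand coordinatewise in base 5:
  c_1 = 12 = 2·5^0 + 2·5^1
  c_2 = 17 = 2·5^0 + 3·5^1
  c_3 = 19 = 4·5^0 + 3·5^1
  c_4 = 14 = 4·5^0 + 2·5^1
  c_5 = 11 = 1·5^0 + 2·5^1
  c_6 = 1 = 1·5^0
  c_7 = 14 = 4·5^0 + 2·5^1
  c_8 = 2 = 2·5^0
λ_0 = (2, 2, 4, 4, 1, 1, 4, 2)
λ_1 = (2, 3, 3, 2, 2, 0, 2, 0)

((2, 2, 4, 4, 1, 1, 4, 2), (2, 3, 3, 2, 2, 0, 2, 0))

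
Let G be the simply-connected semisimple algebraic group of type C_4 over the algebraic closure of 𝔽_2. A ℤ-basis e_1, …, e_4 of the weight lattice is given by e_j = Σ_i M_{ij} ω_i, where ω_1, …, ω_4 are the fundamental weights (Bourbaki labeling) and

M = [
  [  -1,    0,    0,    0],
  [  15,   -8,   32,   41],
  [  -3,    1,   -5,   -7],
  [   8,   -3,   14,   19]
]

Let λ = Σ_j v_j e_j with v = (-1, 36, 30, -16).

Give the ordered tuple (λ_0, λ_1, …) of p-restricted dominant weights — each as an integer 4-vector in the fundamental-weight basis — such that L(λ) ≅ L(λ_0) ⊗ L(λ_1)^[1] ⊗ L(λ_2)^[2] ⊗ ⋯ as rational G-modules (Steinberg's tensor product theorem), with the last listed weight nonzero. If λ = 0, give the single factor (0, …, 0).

Change of basis e → ω: c = M·v where v = (-1, 36, 30, -16):
  c_1 = (-1)·(-1) + 0·36 + 0·30 + (0)·(-16) = 1
  c_2 = (15)·(-1) + (-8)·(36) + 32·30 + (41)·(-16) = 1
  c_3 = (-3)·(-1) + 1·36 + (-5)·(30) + (-7)·(-16) = 1
  c_4 = (8)·(-1) + (-3)·(36) + 14·30 + (19)·(-16) = 0
Base-2 expansion of each c_i:
  c_1 = 1 = 1·2^0
  c_2 = 1 = 1·2^0
  c_3 = 1 = 1·2^0
  c_4 = 0
λ_0 = (1, 1, 1, 0)

((1, 1, 1, 0),)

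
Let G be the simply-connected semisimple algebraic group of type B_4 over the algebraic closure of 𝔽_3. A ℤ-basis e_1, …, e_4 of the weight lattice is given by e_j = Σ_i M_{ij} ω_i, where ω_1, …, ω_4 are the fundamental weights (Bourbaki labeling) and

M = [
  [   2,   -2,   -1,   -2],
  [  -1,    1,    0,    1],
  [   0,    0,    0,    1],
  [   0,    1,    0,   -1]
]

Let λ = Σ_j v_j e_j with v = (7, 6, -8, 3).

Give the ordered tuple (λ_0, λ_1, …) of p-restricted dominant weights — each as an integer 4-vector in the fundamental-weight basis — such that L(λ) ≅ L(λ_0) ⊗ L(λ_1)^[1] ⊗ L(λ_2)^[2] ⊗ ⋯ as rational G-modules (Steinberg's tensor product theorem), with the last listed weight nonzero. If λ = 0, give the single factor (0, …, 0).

Compute c_i = Σ_j M_{ij} v_j with v = (7, 6, -8, 3):
  c_1 = 2*7 + -2*6 + -1*-8 + -2*3 = 4
  c_2 = -1*7 + 1*6 + 0*-8 + 1*3 = 2
  c_3 = 0*7 + 0*6 + 0*-8 + 1*3 = 3
  c_4 = 0*7 + 1*6 + 0*-8 + -1*3 = 3
Base-3 expansion of each c_i:
  c_1 = 4 = 1·3^0 + 1·3^1
  c_2 = 2 = 2·3^0
  c_3 = 3 = 0·3^0 + 1·3^1
  c_4 = 3 = 0·3^0 + 1·3^1
p-restricted factor λ_0 = (1, 2, 0, 0)
p-restricted factor λ_1 = (1, 0, 1, 1)

((1, 2, 0, 0), (1, 0, 1, 1))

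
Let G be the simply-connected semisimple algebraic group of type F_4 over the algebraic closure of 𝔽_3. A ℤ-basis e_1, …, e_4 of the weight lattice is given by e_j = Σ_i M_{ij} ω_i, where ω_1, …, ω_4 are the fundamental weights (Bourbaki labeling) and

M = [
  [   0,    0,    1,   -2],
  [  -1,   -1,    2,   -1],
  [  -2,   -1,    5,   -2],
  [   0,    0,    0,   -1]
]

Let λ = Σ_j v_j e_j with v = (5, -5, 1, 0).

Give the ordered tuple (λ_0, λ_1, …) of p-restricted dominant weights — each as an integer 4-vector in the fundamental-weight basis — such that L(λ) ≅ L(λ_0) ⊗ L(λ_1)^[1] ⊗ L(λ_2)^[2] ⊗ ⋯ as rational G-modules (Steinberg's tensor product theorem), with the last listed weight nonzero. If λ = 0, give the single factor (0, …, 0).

((1, 2, 0, 0),)

Change of basis e → ω: c = M·v where v = (5, -5, 1, 0):
  c_1 = (0)·(5) + (0)·(-5) + (1)·(1) + (-2)·(0) = 1
  c_2 = (-1)·(5) + (-1)·(-5) + (2)·(1) + (-1)·(0) = 2
  c_3 = (-2)·(5) + (-1)·(-5) + (5)·(1) + (-2)·(0) = 0
  c_4 = (0)·(5) + (0)·(-5) + (0)·(1) + (-1)·(0) = 0
Writing each c_i in base p = 3:
  c_1 = 1 = 1·3^0
  c_2 = 2 = 2·3^0
  c_3 = 0
  c_4 = 0
p-restricted factor λ_0 = (1, 2, 0, 0)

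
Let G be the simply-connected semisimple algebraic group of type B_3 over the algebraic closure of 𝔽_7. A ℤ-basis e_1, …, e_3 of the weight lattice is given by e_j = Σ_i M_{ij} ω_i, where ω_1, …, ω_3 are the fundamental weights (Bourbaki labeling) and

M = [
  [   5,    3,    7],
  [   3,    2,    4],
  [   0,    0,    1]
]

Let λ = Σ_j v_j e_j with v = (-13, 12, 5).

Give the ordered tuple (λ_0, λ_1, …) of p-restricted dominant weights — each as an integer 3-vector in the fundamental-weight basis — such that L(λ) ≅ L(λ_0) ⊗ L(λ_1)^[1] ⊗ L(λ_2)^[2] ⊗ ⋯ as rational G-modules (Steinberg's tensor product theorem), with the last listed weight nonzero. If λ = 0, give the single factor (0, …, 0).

Compute c_i = Σ_j M_{ij} v_j with v = (-13, 12, 5):
  c_1 = 5*-13 + 3*12 + 7*5 = 6
  c_2 = 3*-13 + 2*12 + 4*5 = 5
  c_3 = 0*-13 + 0*12 + 1*5 = 5
p = 7; digits c_i = Σ_j d_{ij}·7^j, 0 ≤ d_{ij} < 7:
  c_1 = 6 = 6·7^0
  c_2 = 5 = 5·7^0
  c_3 = 5 = 5·7^0
λ_0 = (6, 5, 5)

((6, 5, 5),)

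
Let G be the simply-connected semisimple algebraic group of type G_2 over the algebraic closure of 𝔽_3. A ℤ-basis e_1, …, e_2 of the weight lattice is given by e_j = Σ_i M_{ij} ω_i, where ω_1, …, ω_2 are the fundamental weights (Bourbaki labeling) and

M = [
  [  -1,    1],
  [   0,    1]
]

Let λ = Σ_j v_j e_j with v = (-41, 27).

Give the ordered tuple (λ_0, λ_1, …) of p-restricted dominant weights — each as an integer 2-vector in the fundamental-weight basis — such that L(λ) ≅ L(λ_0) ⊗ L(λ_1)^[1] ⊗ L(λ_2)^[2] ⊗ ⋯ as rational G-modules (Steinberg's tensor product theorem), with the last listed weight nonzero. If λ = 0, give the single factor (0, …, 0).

In the fundamental-weight basis, λ has coordinates c = M·v (v = (-41, 27)):
  c_1 = (-1)·(-41) + 1·27 = 68
  c_2 = (0)·(-41) + 1·27 = 27
Base-3 expansion of each c_i:
  c_1 = 68 = 2·3^0 + 1·3^1 + 1·3^2 + 2·3^3
  c_2 = 27 = 0·3^0 + 0·3^1 + 0·3^2 + 1·3^3
p-restricted factor λ_0 = (2, 0)
p-restricted factor λ_1 = (1, 0)
p-restricted factor λ_2 = (1, 0)
p-restricted factor λ_3 = (2, 1)

((2, 0), (1, 0), (1, 0), (2, 1))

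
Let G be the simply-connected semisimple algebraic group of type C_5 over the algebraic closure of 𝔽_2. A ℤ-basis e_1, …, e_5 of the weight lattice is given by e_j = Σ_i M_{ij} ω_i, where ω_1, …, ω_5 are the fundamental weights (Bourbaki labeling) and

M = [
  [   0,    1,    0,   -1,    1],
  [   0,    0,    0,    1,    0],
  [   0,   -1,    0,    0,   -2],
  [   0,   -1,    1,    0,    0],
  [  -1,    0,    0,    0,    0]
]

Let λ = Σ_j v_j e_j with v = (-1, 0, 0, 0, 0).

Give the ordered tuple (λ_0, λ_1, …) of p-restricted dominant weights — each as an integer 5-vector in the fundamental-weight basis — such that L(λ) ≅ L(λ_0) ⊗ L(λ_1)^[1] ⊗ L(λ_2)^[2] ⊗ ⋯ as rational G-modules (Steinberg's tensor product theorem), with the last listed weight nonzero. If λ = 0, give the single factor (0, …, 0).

((0, 0, 0, 0, 1),)

Converting to the ω-basis (c_i = row i of M dotted with v = (-1, 0, 0, 0, 0)):
  c_1 = (0)·(-1) + 1·0 + 0·0 + (-1)·(0) + 1·0 = 0
  c_2 = (0)·(-1) + 0·0 + 0·0 + 1·0 + 0·0 = 0
  c_3 = (0)·(-1) + (-1)·(0) + 0·0 + 0·0 + (-2)·(0) = 0
  c_4 = (0)·(-1) + (-1)·(0) + 1·0 + 0·0 + 0·0 = 0
  c_5 = (-1)·(-1) + 0·0 + 0·0 + 0·0 + 0·0 = 1
p = 2; digits c_i = Σ_j d_{ij}·2^j, 0 ≤ d_{ij} < 2:
  c_1 = 0
  c_2 = 0
  c_3 = 0
  c_4 = 0
  c_5 = 1 = 1·2^0
λ_0 = (0, 0, 0, 0, 1)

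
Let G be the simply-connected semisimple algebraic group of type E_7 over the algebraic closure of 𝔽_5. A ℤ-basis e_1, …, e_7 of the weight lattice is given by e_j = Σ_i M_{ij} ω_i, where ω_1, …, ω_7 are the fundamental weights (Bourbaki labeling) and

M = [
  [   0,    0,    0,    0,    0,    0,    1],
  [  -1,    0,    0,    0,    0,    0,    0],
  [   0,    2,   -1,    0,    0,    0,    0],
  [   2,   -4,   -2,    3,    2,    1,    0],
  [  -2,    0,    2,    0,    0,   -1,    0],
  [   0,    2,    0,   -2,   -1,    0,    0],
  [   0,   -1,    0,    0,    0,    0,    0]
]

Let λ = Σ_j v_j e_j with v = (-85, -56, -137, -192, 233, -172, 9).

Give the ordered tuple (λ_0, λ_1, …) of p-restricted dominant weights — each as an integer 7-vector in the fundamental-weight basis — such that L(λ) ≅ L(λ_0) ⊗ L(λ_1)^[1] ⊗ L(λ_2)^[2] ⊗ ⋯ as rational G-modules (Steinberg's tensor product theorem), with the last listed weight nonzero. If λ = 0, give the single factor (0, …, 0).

Converting to the ω-basis (c_i = row i of M dotted with v = (-85, -56, -137, -192, 233, -172, 9)):
  c_1 = (0)·(-85) + (0)·(-56) + (0)·(-137) + (0)·(-192) + (0)·(233) + (0)·(-172) + (1)·(9) = 9
  c_2 = (-1)·(-85) + (0)·(-56) + (0)·(-137) + (0)·(-192) + (0)·(233) + (0)·(-172) + (0)·(9) = 85
  c_3 = (0)·(-85) + (2)·(-56) + (-1)·(-137) + (0)·(-192) + (0)·(233) + (0)·(-172) + (0)·(9) = 25
  c_4 = (2)·(-85) + (-4)·(-56) + (-2)·(-137) + (3)·(-192) + (2)·(233) + (1)·(-172) + (0)·(9) = 46
  c_5 = (-2)·(-85) + (0)·(-56) + (2)·(-137) + (0)·(-192) + (0)·(233) + (-1)·(-172) + (0)·(9) = 68
  c_6 = (0)·(-85) + (2)·(-56) + (0)·(-137) + (-2)·(-192) + (-1)·(233) + (0)·(-172) + (0)·(9) = 39
  c_7 = (0)·(-85) + (-1)·(-56) + (0)·(-137) + (0)·(-192) + (0)·(233) + (0)·(-172) + (0)·(9) = 56
Expand coordinatewise in base 5:
  c_1 = 9 = 4·5^0 + 1·5^1
  c_2 = 85 = 0·5^0 + 2·5^1 + 3·5^2
  c_3 = 25 = 0·5^0 + 0·5^1 + 1·5^2
  c_4 = 46 = 1·5^0 + 4·5^1 + 1·5^2
  c_5 = 68 = 3·5^0 + 3·5^1 + 2·5^2
  c_6 = 39 = 4·5^0 + 2·5^1 + 1·5^2
  c_7 = 56 = 1·5^0 + 1·5^1 + 2·5^2
Factor λ_0 = (4, 0, 0, 1, 3, 4, 1)
Factor λ_1 = (1, 2, 0, 4, 3, 2, 1)
Factor λ_2 = (0, 3, 1, 1, 2, 1, 2)

((4, 0, 0, 1, 3, 4, 1), (1, 2, 0, 4, 3, 2, 1), (0, 3, 1, 1, 2, 1, 2))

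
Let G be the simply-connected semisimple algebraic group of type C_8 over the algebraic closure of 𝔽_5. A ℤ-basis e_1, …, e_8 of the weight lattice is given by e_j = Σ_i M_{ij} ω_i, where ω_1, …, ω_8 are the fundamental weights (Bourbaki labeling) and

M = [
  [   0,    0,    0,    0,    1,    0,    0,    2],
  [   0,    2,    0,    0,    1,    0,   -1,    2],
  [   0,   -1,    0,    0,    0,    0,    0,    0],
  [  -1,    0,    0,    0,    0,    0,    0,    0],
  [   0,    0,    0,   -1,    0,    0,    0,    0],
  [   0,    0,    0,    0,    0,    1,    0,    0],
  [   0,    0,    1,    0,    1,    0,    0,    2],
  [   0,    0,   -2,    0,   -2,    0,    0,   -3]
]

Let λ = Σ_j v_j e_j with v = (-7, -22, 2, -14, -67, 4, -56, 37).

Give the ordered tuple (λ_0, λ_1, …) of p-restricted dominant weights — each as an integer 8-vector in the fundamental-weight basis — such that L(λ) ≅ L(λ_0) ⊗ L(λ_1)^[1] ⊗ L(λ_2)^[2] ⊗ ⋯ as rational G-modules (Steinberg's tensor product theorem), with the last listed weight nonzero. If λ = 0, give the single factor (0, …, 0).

Compute c_i = Σ_j M_{ij} v_j with v = (-7, -22, 2, -14, -67, 4, -56, 37):
  c_1 = 0*-7 + 0*-22 + 0*2 + 0*-14 + 1*-67 + 0*4 + 0*-56 + 2*37 = 7
  c_2 = 0*-7 + 2*-22 + 0*2 + 0*-14 + 1*-67 + 0*4 + -1*-56 + 2*37 = 19
  c_3 = 0*-7 + -1*-22 + 0*2 + 0*-14 + 0*-67 + 0*4 + 0*-56 + 0*37 = 22
  c_4 = -1*-7 + 0*-22 + 0*2 + 0*-14 + 0*-67 + 0*4 + 0*-56 + 0*37 = 7
  c_5 = 0*-7 + 0*-22 + 0*2 + -1*-14 + 0*-67 + 0*4 + 0*-56 + 0*37 = 14
  c_6 = 0*-7 + 0*-22 + 0*2 + 0*-14 + 0*-67 + 1*4 + 0*-56 + 0*37 = 4
  c_7 = 0*-7 + 0*-22 + 1*2 + 0*-14 + 1*-67 + 0*4 + 0*-56 + 2*37 = 9
  c_8 = 0*-7 + 0*-22 + -2*2 + 0*-14 + -2*-67 + 0*4 + 0*-56 + -3*37 = 19
p = 5; digits c_i = Σ_j d_{ij}·5^j, 0 ≤ d_{ij} < 5:
  c_1 = 7 = 2·5^0 + 1·5^1
  c_2 = 19 = 4·5^0 + 3·5^1
  c_3 = 22 = 2·5^0 + 4·5^1
  c_4 = 7 = 2·5^0 + 1·5^1
  c_5 = 14 = 4·5^0 + 2·5^1
  c_6 = 4 = 4·5^0
  c_7 = 9 = 4·5^0 + 1·5^1
  c_8 = 19 = 4·5^0 + 3·5^1
λ_0 = (2, 4, 2, 2, 4, 4, 4, 4)
λ_1 = (1, 3, 4, 1, 2, 0, 1, 3)

((2, 4, 2, 2, 4, 4, 4, 4), (1, 3, 4, 1, 2, 0, 1, 3))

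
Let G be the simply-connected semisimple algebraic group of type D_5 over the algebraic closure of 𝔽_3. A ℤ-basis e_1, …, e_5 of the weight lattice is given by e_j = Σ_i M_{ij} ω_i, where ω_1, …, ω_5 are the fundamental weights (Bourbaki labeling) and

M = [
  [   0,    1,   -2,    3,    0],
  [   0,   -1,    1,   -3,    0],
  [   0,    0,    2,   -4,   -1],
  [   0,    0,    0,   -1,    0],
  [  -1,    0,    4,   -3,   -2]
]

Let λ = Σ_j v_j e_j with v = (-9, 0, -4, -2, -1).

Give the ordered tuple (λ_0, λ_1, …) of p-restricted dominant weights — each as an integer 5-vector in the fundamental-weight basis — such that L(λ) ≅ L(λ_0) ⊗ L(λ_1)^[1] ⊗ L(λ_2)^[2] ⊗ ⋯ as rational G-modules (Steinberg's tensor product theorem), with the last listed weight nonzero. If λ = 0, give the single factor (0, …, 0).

Converting to the ω-basis (c_i = row i of M dotted with v = (-9, 0, -4, -2, -1)):
  c_1 = 0*-9 + 1*0 + -2*-4 + 3*-2 + 0*-1 = 2
  c_2 = 0*-9 + -1*0 + 1*-4 + -3*-2 + 0*-1 = 2
  c_3 = 0*-9 + 0*0 + 2*-4 + -4*-2 + -1*-1 = 1
  c_4 = 0*-9 + 0*0 + 0*-4 + -1*-2 + 0*-1 = 2
  c_5 = -1*-9 + 0*0 + 4*-4 + -3*-2 + -2*-1 = 1
Base-3 expansion of each c_i:
  c_1 = 2 = 2·3^0
  c_2 = 2 = 2·3^0
  c_3 = 1 = 1·3^0
  c_4 = 2 = 2·3^0
  c_5 = 1 = 1·3^0
λ_0 = (2, 2, 1, 2, 1)

((2, 2, 1, 2, 1),)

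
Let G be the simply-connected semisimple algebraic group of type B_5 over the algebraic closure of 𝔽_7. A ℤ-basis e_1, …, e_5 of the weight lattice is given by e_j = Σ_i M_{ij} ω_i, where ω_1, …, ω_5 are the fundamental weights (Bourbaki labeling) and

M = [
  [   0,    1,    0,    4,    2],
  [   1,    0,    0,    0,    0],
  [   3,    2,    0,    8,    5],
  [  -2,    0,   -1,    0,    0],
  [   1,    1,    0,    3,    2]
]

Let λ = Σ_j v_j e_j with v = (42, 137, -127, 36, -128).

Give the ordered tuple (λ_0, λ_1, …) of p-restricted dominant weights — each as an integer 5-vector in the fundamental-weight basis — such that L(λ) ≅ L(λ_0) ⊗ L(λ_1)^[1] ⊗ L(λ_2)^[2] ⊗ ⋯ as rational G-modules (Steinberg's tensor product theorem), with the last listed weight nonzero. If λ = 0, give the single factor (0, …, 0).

((4, 0, 6, 1, 3), (3, 6, 6, 6, 4))

ω-coordinates c = M·v, v = (42, 137, -127, 36, -128):
  c_1 = (0)·(42) + (1)·(137) + (0)·(-127) + (4)·(36) + (2)·(-128) = 25
  c_2 = (1)·(42) + (0)·(137) + (0)·(-127) + (0)·(36) + (0)·(-128) = 42
  c_3 = (3)·(42) + (2)·(137) + (0)·(-127) + (8)·(36) + (5)·(-128) = 48
  c_4 = (-2)·(42) + (0)·(137) + (-1)·(-127) + (0)·(36) + (0)·(-128) = 43
  c_5 = (1)·(42) + (1)·(137) + (0)·(-127) + (3)·(36) + (2)·(-128) = 31
p = 7; digits c_i = Σ_j d_{ij}·7^j, 0 ≤ d_{ij} < 7:
  c_1 = 25 = 4·7^0 + 3·7^1
  c_2 = 42 = 0·7^0 + 6·7^1
  c_3 = 48 = 6·7^0 + 6·7^1
  c_4 = 43 = 1·7^0 + 6·7^1
  c_5 = 31 = 3·7^0 + 4·7^1
Factor λ_0 = (4, 0, 6, 1, 3)
Factor λ_1 = (3, 6, 6, 6, 4)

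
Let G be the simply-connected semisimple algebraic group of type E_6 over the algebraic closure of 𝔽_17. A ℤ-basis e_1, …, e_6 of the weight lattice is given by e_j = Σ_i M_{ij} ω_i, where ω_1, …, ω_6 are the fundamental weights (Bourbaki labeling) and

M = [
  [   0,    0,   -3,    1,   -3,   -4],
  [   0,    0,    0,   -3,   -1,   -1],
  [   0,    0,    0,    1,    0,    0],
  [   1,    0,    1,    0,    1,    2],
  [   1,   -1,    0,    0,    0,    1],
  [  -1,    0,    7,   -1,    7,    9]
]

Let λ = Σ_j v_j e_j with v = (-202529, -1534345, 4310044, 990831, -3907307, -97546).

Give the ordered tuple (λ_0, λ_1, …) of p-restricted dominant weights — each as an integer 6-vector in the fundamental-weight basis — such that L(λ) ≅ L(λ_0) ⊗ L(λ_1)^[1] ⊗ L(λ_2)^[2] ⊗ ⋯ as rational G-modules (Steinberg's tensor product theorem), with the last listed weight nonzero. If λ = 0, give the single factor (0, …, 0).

Compute c_i = Σ_j M_{ij} v_j with v = (-202529, -1534345, 4310044, 990831, -3907307, -97546):
  c_1 = (0)·(-202529) + (0)·(-1534345) + (-3)·(4310044) + (1)·(990831) + (-3)·(-3907307) + (-4)·(-97546) = 172804
  c_2 = (0)·(-202529) + (0)·(-1534345) + (0)·(4310044) + (-3)·(990831) + (-1)·(-3907307) + (-1)·(-97546) = 1032360
  c_3 = (0)·(-202529) + (0)·(-1534345) + (0)·(4310044) + (1)·(990831) + (0)·(-3907307) + (0)·(-97546) = 990831
  c_4 = (1)·(-202529) + (0)·(-1534345) + (1)·(4310044) + (0)·(990831) + (1)·(-3907307) + (2)·(-97546) = 5116
  c_5 = (1)·(-202529) + (-1)·(-1534345) + (0)·(4310044) + (0)·(990831) + (0)·(-3907307) + (1)·(-97546) = 1234270
  c_6 = (-1)·(-202529) + (0)·(-1534345) + (7)·(4310044) + (-1)·(990831) + (7)·(-3907307) + (9)·(-97546) = 1152943
p = 17; digits c_i = Σ_j d_{ij}·17^j, 0 ≤ d_{ij} < 17:
  c_1 = 172804 = 16·17^0 + 15·17^1 + 2·17^2 + 1·17^3 + 2·17^4
  c_2 = 1032360 = 1·17^0 + 3·17^1 + 2·17^2 + 6·17^3 + 12·17^4
  c_3 = 990831 = 3·17^0 + 8·17^1 + 11·17^2 + 14·17^3 + 11·17^4
  c_4 = 5116 = 16·17^0 + 11·17^1 + 0·17^2 + 1·17^3
  c_5 = 1234270 = 2·17^0 + 14·17^1 + 3·17^2 + 13·17^3 + 14·17^4
  c_6 = 1152943 = 3·17^0 + 7·17^1 + 11·17^2 + 13·17^3 + 13·17^4
Factor λ_0 = (16, 1, 3, 16, 2, 3)
Factor λ_1 = (15, 3, 8, 11, 14, 7)
Factor λ_2 = (2, 2, 11, 0, 3, 11)
Factor λ_3 = (1, 6, 14, 1, 13, 13)
Factor λ_4 = (2, 12, 11, 0, 14, 13)

((16, 1, 3, 16, 2, 3), (15, 3, 8, 11, 14, 7), (2, 2, 11, 0, 3, 11), (1, 6, 14, 1, 13, 13), (2, 12, 11, 0, 14, 13))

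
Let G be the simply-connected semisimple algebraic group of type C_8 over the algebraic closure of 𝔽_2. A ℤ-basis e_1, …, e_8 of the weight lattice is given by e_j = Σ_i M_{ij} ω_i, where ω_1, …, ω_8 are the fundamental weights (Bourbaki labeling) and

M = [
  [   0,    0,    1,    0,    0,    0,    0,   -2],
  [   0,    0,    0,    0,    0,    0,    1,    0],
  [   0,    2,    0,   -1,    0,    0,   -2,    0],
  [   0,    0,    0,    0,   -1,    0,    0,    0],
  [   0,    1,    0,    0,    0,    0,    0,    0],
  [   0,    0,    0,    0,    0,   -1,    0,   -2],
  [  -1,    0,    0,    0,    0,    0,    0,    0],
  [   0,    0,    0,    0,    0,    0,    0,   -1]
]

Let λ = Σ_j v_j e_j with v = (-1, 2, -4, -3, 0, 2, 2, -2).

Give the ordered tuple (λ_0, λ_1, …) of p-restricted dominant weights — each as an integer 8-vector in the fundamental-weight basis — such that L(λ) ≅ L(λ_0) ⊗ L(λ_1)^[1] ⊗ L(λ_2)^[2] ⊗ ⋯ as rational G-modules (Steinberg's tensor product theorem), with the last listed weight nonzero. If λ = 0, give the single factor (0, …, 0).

Change of basis e → ω: c = M·v where v = (-1, 2, -4, -3, 0, 2, 2, -2):
  c_1 = (0)·(-1) + 0·2 + (1)·(-4) + (0)·(-3) + 0·0 + 0·2 + 0·2 + (-2)·(-2) = 0
  c_2 = (0)·(-1) + 0·2 + (0)·(-4) + (0)·(-3) + 0·0 + 0·2 + 1·2 + (0)·(-2) = 2
  c_3 = (0)·(-1) + 2·2 + (0)·(-4) + (-1)·(-3) + 0·0 + 0·2 + (-2)·(2) + (0)·(-2) = 3
  c_4 = (0)·(-1) + 0·2 + (0)·(-4) + (0)·(-3) + (-1)·(0) + 0·2 + 0·2 + (0)·(-2) = 0
  c_5 = (0)·(-1) + 1·2 + (0)·(-4) + (0)·(-3) + 0·0 + 0·2 + 0·2 + (0)·(-2) = 2
  c_6 = (0)·(-1) + 0·2 + (0)·(-4) + (0)·(-3) + 0·0 + (-1)·(2) + 0·2 + (-2)·(-2) = 2
  c_7 = (-1)·(-1) + 0·2 + (0)·(-4) + (0)·(-3) + 0·0 + 0·2 + 0·2 + (0)·(-2) = 1
  c_8 = (0)·(-1) + 0·2 + (0)·(-4) + (0)·(-3) + 0·0 + 0·2 + 0·2 + (-1)·(-2) = 2
Expand coordinatewise in base 2:
  c_1 = 0
  c_2 = 2 = 0·2^0 + 1·2^1
  c_3 = 3 = 1·2^0 + 1·2^1
  c_4 = 0
  c_5 = 2 = 0·2^0 + 1·2^1
  c_6 = 2 = 0·2^0 + 1·2^1
  c_7 = 1 = 1·2^0
  c_8 = 2 = 0·2^0 + 1·2^1
Factor λ_0 = (0, 0, 1, 0, 0, 0, 1, 0)
Factor λ_1 = (0, 1, 1, 0, 1, 1, 0, 1)

((0, 0, 1, 0, 0, 0, 1, 0), (0, 1, 1, 0, 1, 1, 0, 1))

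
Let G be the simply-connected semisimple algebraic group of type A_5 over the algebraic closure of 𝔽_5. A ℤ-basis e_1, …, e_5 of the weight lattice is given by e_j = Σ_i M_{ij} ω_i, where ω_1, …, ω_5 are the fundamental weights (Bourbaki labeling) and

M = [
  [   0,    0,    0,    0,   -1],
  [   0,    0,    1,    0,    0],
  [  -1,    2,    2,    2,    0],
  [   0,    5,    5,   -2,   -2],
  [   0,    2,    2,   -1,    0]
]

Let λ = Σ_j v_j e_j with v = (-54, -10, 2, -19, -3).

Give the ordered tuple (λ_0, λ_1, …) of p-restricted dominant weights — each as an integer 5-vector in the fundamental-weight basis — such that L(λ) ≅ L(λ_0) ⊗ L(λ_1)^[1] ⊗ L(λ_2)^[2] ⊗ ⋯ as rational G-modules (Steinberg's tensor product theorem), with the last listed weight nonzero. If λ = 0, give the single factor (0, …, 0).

((3, 2, 0, 4, 3),)

Compute c_i = Σ_j M_{ij} v_j with v = (-54, -10, 2, -19, -3):
  c_1 = (0)·(-54) + (0)·(-10) + (0)·(2) + (0)·(-19) + (-1)·(-3) = 3
  c_2 = (0)·(-54) + (0)·(-10) + (1)·(2) + (0)·(-19) + (0)·(-3) = 2
  c_3 = (-1)·(-54) + (2)·(-10) + (2)·(2) + (2)·(-19) + (0)·(-3) = 0
  c_4 = (0)·(-54) + (5)·(-10) + (5)·(2) + (-2)·(-19) + (-2)·(-3) = 4
  c_5 = (0)·(-54) + (2)·(-10) + (2)·(2) + (-1)·(-19) + (0)·(-3) = 3
p = 5; digits c_i = Σ_j d_{ij}·5^j, 0 ≤ d_{ij} < 5:
  c_1 = 3 = 3·5^0
  c_2 = 2 = 2·5^0
  c_3 = 0
  c_4 = 4 = 4·5^0
  c_5 = 3 = 3·5^0
λ_0 = (3, 2, 0, 4, 3)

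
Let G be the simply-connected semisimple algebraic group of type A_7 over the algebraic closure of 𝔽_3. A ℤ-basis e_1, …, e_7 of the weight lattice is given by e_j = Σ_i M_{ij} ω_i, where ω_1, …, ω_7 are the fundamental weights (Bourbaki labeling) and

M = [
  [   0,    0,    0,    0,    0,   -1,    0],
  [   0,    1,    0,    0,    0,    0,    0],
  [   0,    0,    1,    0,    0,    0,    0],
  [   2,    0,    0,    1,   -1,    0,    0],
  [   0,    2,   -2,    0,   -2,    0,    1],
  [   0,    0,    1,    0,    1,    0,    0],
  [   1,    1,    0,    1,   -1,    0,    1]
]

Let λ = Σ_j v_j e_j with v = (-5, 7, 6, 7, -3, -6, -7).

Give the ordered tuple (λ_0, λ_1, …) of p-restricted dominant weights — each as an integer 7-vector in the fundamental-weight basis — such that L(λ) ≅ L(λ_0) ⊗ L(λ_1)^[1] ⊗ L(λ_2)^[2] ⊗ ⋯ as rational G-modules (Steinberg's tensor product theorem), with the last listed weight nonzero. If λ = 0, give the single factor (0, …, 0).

((0, 1, 0, 0, 1, 0, 2), (2, 2, 2, 0, 0, 1, 1))

Change of basis e → ω: c = M·v where v = (-5, 7, 6, 7, -3, -6, -7):
  c_1 = (0)·(-5) + 0·7 + 0·6 + 0·7 + (0)·(-3) + (-1)·(-6) + (0)·(-7) = 6
  c_2 = (0)·(-5) + 1·7 + 0·6 + 0·7 + (0)·(-3) + (0)·(-6) + (0)·(-7) = 7
  c_3 = (0)·(-5) + 0·7 + 1·6 + 0·7 + (0)·(-3) + (0)·(-6) + (0)·(-7) = 6
  c_4 = (2)·(-5) + 0·7 + 0·6 + 1·7 + (-1)·(-3) + (0)·(-6) + (0)·(-7) = 0
  c_5 = (0)·(-5) + 2·7 + (-2)·(6) + 0·7 + (-2)·(-3) + (0)·(-6) + (1)·(-7) = 1
  c_6 = (0)·(-5) + 0·7 + 1·6 + 0·7 + (1)·(-3) + (0)·(-6) + (0)·(-7) = 3
  c_7 = (1)·(-5) + 1·7 + 0·6 + 1·7 + (-1)·(-3) + (0)·(-6) + (1)·(-7) = 5
Writing each c_i in base p = 3:
  c_1 = 6 = 0·3^0 + 2·3^1
  c_2 = 7 = 1·3^0 + 2·3^1
  c_3 = 6 = 0·3^0 + 2·3^1
  c_4 = 0
  c_5 = 1 = 1·3^0
  c_6 = 3 = 0·3^0 + 1·3^1
  c_7 = 5 = 2·3^0 + 1·3^1
p-restricted factor λ_0 = (0, 1, 0, 0, 1, 0, 2)
p-restricted factor λ_1 = (2, 2, 2, 0, 0, 1, 1)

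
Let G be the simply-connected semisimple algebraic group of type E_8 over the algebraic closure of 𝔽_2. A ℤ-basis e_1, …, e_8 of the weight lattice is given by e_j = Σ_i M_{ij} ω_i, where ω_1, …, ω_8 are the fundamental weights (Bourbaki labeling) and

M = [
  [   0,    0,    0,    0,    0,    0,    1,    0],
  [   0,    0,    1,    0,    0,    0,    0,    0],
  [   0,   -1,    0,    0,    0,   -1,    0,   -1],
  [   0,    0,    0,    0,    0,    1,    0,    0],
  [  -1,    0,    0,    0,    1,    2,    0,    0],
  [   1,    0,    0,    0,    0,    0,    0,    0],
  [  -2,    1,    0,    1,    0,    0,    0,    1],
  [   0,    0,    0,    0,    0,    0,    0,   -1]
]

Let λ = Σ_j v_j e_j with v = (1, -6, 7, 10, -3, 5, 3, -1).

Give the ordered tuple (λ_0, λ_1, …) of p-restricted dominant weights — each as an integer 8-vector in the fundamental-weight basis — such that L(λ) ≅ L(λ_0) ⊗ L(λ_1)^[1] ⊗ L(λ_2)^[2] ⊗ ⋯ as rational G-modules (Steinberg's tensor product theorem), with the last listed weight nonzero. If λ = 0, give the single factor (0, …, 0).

Converting to the ω-basis (c_i = row i of M dotted with v = (1, -6, 7, 10, -3, 5, 3, -1)):
  c_1 = (0)·(1) + (0)·(-6) + (0)·(7) + (0)·(10) + (0)·(-3) + (0)·(5) + (1)·(3) + (0)·(-1) = 3
  c_2 = (0)·(1) + (0)·(-6) + (1)·(7) + (0)·(10) + (0)·(-3) + (0)·(5) + (0)·(3) + (0)·(-1) = 7
  c_3 = (0)·(1) + (-1)·(-6) + (0)·(7) + (0)·(10) + (0)·(-3) + (-1)·(5) + (0)·(3) + (-1)·(-1) = 2
  c_4 = (0)·(1) + (0)·(-6) + (0)·(7) + (0)·(10) + (0)·(-3) + (1)·(5) + (0)·(3) + (0)·(-1) = 5
  c_5 = (-1)·(1) + (0)·(-6) + (0)·(7) + (0)·(10) + (1)·(-3) + (2)·(5) + (0)·(3) + (0)·(-1) = 6
  c_6 = (1)·(1) + (0)·(-6) + (0)·(7) + (0)·(10) + (0)·(-3) + (0)·(5) + (0)·(3) + (0)·(-1) = 1
  c_7 = (-2)·(1) + (1)·(-6) + (0)·(7) + (1)·(10) + (0)·(-3) + (0)·(5) + (0)·(3) + (1)·(-1) = 1
  c_8 = (0)·(1) + (0)·(-6) + (0)·(7) + (0)·(10) + (0)·(-3) + (0)·(5) + (0)·(3) + (-1)·(-1) = 1
p = 2; digits c_i = Σ_j d_{ij}·2^j, 0 ≤ d_{ij} < 2:
  c_1 = 3 = 1·2^0 + 1·2^1
  c_2 = 7 = 1·2^0 + 1·2^1 + 1·2^2
  c_3 = 2 = 0·2^0 + 1·2^1
  c_4 = 5 = 1·2^0 + 0·2^1 + 1·2^2
  c_5 = 6 = 0·2^0 + 1·2^1 + 1·2^2
  c_6 = 1 = 1·2^0
  c_7 = 1 = 1·2^0
  c_8 = 1 = 1·2^0
Factor λ_0 = (1, 1, 0, 1, 0, 1, 1, 1)
Factor λ_1 = (1, 1, 1, 0, 1, 0, 0, 0)
Factor λ_2 = (0, 1, 0, 1, 1, 0, 0, 0)

((1, 1, 0, 1, 0, 1, 1, 1), (1, 1, 1, 0, 1, 0, 0, 0), (0, 1, 0, 1, 1, 0, 0, 0))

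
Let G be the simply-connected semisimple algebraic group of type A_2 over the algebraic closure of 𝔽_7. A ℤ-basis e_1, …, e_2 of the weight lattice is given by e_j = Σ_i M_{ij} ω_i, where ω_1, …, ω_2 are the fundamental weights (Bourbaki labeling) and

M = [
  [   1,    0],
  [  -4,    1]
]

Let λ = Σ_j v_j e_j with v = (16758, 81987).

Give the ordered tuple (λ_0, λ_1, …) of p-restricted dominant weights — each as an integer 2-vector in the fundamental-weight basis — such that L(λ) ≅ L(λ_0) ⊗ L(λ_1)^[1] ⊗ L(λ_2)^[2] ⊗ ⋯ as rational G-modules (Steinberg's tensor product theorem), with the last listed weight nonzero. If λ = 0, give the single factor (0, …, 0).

In the fundamental-weight basis, λ has coordinates c = M·v (v = (16758, 81987)):
  c_1 = (1)·(16758) + (0)·(81987) = 16758
  c_2 = (-4)·(16758) + (1)·(81987) = 14955
Base-7 expansion of each c_i:
  c_1 = 16758 = 0·7^0 + 0·7^1 + 6·7^2 + 6·7^3 + 6·7^4
  c_2 = 14955 = 3·7^0 + 1·7^1 + 4·7^2 + 1·7^3 + 6·7^4
Factor λ_0 = (0, 3)
Factor λ_1 = (0, 1)
Factor λ_2 = (6, 4)
Factor λ_3 = (6, 1)
Factor λ_4 = (6, 6)

((0, 3), (0, 1), (6, 4), (6, 1), (6, 6))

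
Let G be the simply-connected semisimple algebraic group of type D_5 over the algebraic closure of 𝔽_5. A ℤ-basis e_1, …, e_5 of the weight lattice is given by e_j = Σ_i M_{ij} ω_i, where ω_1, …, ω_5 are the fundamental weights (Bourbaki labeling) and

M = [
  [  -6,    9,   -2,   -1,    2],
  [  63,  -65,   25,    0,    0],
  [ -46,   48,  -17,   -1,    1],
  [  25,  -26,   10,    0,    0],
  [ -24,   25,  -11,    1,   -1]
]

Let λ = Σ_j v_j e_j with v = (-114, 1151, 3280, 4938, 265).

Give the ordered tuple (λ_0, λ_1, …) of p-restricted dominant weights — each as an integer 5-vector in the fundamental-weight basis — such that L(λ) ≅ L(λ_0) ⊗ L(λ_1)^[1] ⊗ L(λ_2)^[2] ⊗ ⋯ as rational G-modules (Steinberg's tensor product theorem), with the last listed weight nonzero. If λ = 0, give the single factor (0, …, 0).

((0, 3, 4, 4, 4), (0, 0, 1, 4, 0), (3, 0, 2, 0, 4))

Compute c_i = Σ_j M_{ij} v_j with v = (-114, 1151, 3280, 4938, 265):
  c_1 = -6*-114 + 9*1151 + -2*3280 + -1*4938 + 2*265 = 75
  c_2 = 63*-114 + -65*1151 + 25*3280 + 0*4938 + 0*265 = 3
  c_3 = -46*-114 + 48*1151 + -17*3280 + -1*4938 + 1*265 = 59
  c_4 = 25*-114 + -26*1151 + 10*3280 + 0*4938 + 0*265 = 24
  c_5 = -24*-114 + 25*1151 + -11*3280 + 1*4938 + -1*265 = 104
Base-5 expansion of each c_i:
  c_1 = 75 = 0·5^0 + 0·5^1 + 3·5^2
  c_2 = 3 = 3·5^0
  c_3 = 59 = 4·5^0 + 1·5^1 + 2·5^2
  c_4 = 24 = 4·5^0 + 4·5^1
  c_5 = 104 = 4·5^0 + 0·5^1 + 4·5^2
p-restricted factor λ_0 = (0, 3, 4, 4, 4)
p-restricted factor λ_1 = (0, 0, 1, 4, 0)
p-restricted factor λ_2 = (3, 0, 2, 0, 4)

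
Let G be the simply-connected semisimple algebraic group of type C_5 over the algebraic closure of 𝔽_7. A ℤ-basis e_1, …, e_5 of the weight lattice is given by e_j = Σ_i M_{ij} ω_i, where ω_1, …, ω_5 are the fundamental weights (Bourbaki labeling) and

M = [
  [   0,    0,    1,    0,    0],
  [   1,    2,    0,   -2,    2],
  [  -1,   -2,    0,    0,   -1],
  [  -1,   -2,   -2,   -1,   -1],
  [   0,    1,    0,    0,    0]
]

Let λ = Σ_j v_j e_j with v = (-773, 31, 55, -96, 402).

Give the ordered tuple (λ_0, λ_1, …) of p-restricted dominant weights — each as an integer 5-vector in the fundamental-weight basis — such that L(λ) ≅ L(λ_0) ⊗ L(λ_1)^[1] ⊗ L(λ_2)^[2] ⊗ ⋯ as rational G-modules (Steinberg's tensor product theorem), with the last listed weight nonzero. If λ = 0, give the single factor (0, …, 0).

In the fundamental-weight basis, λ has coordinates c = M·v (v = (-773, 31, 55, -96, 402)):
  c_1 = 0*-773 + 0*31 + 1*55 + 0*-96 + 0*402 = 55
  c_2 = 1*-773 + 2*31 + 0*55 + -2*-96 + 2*402 = 285
  c_3 = -1*-773 + -2*31 + 0*55 + 0*-96 + -1*402 = 309
  c_4 = -1*-773 + -2*31 + -2*55 + -1*-96 + -1*402 = 295
  c_5 = 0*-773 + 1*31 + 0*55 + 0*-96 + 0*402 = 31
Base-7 expansion of each c_i:
  c_1 = 55 = 6·7^0 + 0·7^1 + 1·7^2
  c_2 = 285 = 5·7^0 + 5·7^1 + 5·7^2
  c_3 = 309 = 1·7^0 + 2·7^1 + 6·7^2
  c_4 = 295 = 1·7^0 + 0·7^1 + 6·7^2
  c_5 = 31 = 3·7^0 + 4·7^1
p-restricted factor λ_0 = (6, 5, 1, 1, 3)
p-restricted factor λ_1 = (0, 5, 2, 0, 4)
p-restricted factor λ_2 = (1, 5, 6, 6, 0)

((6, 5, 1, 1, 3), (0, 5, 2, 0, 4), (1, 5, 6, 6, 0))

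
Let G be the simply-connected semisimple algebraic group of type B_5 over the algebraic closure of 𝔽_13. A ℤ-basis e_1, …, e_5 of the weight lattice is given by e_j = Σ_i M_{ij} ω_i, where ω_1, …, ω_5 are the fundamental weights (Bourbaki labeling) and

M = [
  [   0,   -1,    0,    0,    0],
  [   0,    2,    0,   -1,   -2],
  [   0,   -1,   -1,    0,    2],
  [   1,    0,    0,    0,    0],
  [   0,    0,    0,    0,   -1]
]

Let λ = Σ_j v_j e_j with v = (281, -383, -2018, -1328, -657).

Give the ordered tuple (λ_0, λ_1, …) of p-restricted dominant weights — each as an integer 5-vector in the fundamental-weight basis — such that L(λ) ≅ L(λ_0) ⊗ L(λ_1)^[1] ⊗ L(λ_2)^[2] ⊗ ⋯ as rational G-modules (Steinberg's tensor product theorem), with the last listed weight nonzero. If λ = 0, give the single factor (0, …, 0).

((6, 4, 8, 8, 7), (3, 1, 5, 8, 11), (2, 11, 6, 1, 3))

Compute c_i = Σ_j M_{ij} v_j with v = (281, -383, -2018, -1328, -657):
  c_1 = 0·281 + (-1)·(-383) + (0)·(-2018) + (0)·(-1328) + (0)·(-657) = 383
  c_2 = 0·281 + (2)·(-383) + (0)·(-2018) + (-1)·(-1328) + (-2)·(-657) = 1876
  c_3 = 0·281 + (-1)·(-383) + (-1)·(-2018) + (0)·(-1328) + (2)·(-657) = 1087
  c_4 = 1·281 + (0)·(-383) + (0)·(-2018) + (0)·(-1328) + (0)·(-657) = 281
  c_5 = 0·281 + (0)·(-383) + (0)·(-2018) + (0)·(-1328) + (-1)·(-657) = 657
p = 13; digits c_i = Σ_j d_{ij}·13^j, 0 ≤ d_{ij} < 13:
  c_1 = 383 = 6·13^0 + 3·13^1 + 2·13^2
  c_2 = 1876 = 4·13^0 + 1·13^1 + 11·13^2
  c_3 = 1087 = 8·13^0 + 5·13^1 + 6·13^2
  c_4 = 281 = 8·13^0 + 8·13^1 + 1·13^2
  c_5 = 657 = 7·13^0 + 11·13^1 + 3·13^2
λ_0 = (6, 4, 8, 8, 7)
λ_1 = (3, 1, 5, 8, 11)
λ_2 = (2, 11, 6, 1, 3)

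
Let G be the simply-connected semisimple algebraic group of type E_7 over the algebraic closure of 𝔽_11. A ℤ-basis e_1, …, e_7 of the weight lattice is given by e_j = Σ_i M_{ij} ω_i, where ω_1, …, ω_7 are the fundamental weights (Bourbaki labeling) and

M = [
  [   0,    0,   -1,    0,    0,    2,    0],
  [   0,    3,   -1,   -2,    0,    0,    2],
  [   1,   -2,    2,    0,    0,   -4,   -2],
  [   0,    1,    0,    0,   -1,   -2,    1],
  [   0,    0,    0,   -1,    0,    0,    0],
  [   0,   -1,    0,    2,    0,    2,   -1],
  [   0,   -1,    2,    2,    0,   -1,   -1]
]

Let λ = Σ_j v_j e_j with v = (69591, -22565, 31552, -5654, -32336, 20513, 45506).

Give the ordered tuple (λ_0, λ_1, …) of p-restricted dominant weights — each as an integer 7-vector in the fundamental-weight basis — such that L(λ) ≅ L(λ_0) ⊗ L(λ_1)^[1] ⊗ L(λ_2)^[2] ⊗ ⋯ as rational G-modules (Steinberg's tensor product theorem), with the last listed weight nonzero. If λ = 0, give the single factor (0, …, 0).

((3, 4, 9, 6, 0, 1, 4), (3, 4, 3, 8, 8, 0, 10), (1, 3, 6, 7, 2, 1, 2), (7, 2, 3, 10, 4, 5, 6))

Converting to the ω-basis (c_i = row i of M dotted with v = (69591, -22565, 31552, -5654, -32336, 20513, 45506)):
  c_1 = 0*69591 + 0*-22565 + -1*31552 + 0*-5654 + 0*-32336 + 2*20513 + 0*45506 = 9474
  c_2 = 0*69591 + 3*-22565 + -1*31552 + -2*-5654 + 0*-32336 + 0*20513 + 2*45506 = 3073
  c_3 = 1*69591 + -2*-22565 + 2*31552 + 0*-5654 + 0*-32336 + -4*20513 + -2*45506 = 4761
  c_4 = 0*69591 + 1*-22565 + 0*31552 + 0*-5654 + -1*-32336 + -2*20513 + 1*45506 = 14251
  c_5 = 0*69591 + 0*-22565 + 0*31552 + -1*-5654 + 0*-32336 + 0*20513 + 0*45506 = 5654
  c_6 = 0*69591 + -1*-22565 + 0*31552 + 2*-5654 + 0*-32336 + 2*20513 + -1*45506 = 6777
  c_7 = 0*69591 + -1*-22565 + 2*31552 + 2*-5654 + 0*-32336 + -1*20513 + -1*45506 = 8342
Writing each c_i in base p = 11:
  c_1 = 9474 = 3·11^0 + 3·11^1 + 1·11^2 + 7·11^3
  c_2 = 3073 = 4·11^0 + 4·11^1 + 3·11^2 + 2·11^3
  c_3 = 4761 = 9·11^0 + 3·11^1 + 6·11^2 + 3·11^3
  c_4 = 14251 = 6·11^0 + 8·11^1 + 7·11^2 + 10·11^3
  c_5 = 5654 = 0·11^0 + 8·11^1 + 2·11^2 + 4·11^3
  c_6 = 6777 = 1·11^0 + 0·11^1 + 1·11^2 + 5·11^3
  c_7 = 8342 = 4·11^0 + 10·11^1 + 2·11^2 + 6·11^3
p-restricted factor λ_0 = (3, 4, 9, 6, 0, 1, 4)
p-restricted factor λ_1 = (3, 4, 3, 8, 8, 0, 10)
p-restricted factor λ_2 = (1, 3, 6, 7, 2, 1, 2)
p-restricted factor λ_3 = (7, 2, 3, 10, 4, 5, 6)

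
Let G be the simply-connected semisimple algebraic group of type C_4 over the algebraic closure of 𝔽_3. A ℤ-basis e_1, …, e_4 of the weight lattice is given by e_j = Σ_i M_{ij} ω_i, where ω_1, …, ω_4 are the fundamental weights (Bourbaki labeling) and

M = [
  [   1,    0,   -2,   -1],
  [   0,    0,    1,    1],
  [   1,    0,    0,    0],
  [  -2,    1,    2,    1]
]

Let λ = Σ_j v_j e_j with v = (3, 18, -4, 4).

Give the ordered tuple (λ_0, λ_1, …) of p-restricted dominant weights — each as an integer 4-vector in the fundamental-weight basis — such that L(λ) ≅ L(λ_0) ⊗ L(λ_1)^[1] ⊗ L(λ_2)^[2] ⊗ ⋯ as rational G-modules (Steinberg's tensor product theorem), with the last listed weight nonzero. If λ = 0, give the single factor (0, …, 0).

Converting to the ω-basis (c_i = row i of M dotted with v = (3, 18, -4, 4)):
  c_1 = (1)·(3) + (0)·(18) + (-2)·(-4) + (-1)·(4) = 7
  c_2 = (0)·(3) + (0)·(18) + (1)·(-4) + (1)·(4) = 0
  c_3 = (1)·(3) + (0)·(18) + (0)·(-4) + (0)·(4) = 3
  c_4 = (-2)·(3) + (1)·(18) + (2)·(-4) + (1)·(4) = 8
Writing each c_i in base p = 3:
  c_1 = 7 = 1·3^0 + 2·3^1
  c_2 = 0
  c_3 = 3 = 0·3^0 + 1·3^1
  c_4 = 8 = 2·3^0 + 2·3^1
Factor λ_0 = (1, 0, 0, 2)
Factor λ_1 = (2, 0, 1, 2)

((1, 0, 0, 2), (2, 0, 1, 2))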